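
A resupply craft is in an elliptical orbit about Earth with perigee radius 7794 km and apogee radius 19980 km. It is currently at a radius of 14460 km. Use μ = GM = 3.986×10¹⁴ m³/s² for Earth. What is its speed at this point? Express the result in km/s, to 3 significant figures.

v ≈ 5.14 km/s

Semi-major axis a = (r_p + r_a)/2 = 13887 km = 1.389×10⁷ m.
Vis-viva: v² = μ(2/r − 1/a) = 3.986×10¹⁴ × (1.383×10⁻⁷ − 7.201×10⁻⁸) = 2.643×10⁷ m²/s².
v = 5141 m/s = 5.141 km/s.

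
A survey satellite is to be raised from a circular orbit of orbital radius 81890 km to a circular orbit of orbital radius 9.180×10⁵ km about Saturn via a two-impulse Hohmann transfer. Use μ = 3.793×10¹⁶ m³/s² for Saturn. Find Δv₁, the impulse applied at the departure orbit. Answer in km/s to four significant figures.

Δv ≈ 7.642 km/s

r₁ = 81890 km = 8.189×10⁷ m.
r₂ = 9.180×10⁵ km = 9.180×10⁸ m.
Transfer ellipse a_t = (r₁ + r₂)/2 = 4.999×10⁸ m.
At r₁: circular v_c1 = √(μ/r₁) = 21520 m/s; transfer-perikrone v_p = √[μ(2/r₁ − 1/a_t)] = 29160 m/s.
Δv₁ = v_p − v_c1 = 7642 m/s.
= 7.642 km/s.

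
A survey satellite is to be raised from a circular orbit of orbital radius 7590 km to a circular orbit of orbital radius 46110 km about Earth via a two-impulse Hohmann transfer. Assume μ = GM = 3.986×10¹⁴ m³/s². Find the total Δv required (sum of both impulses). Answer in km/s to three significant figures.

r₁ = 7590 km = 7.590×10⁶ m.
r₂ = 46110 km = 4.611×10⁷ m.
Transfer ellipse a_t = (r₁ + r₂)/2 = 2.685×10⁷ m.
At r₁: circular v_c1 = √(μ/r₁) = 7247 m/s; transfer-perigee v_p = √[μ(2/r₁ − 1/a_t)] = 9497 m/s.
Δv₁ = v_p − v_c1 = 2250 m/s.
At r₂: circular v_c2 = √(μ/r₂) = 2940 m/s; transfer-apogee v_a = √[μ(2/r₂ − 1/a_t)] = 1563 m/s.
Δv₂ = v_c2 − v_a = 1377 m/s.
Total Δv = Δv₁ + Δv₂ = 3627 m/s = 3.627 km/s.

Δv_total ≈ 3.63 km/s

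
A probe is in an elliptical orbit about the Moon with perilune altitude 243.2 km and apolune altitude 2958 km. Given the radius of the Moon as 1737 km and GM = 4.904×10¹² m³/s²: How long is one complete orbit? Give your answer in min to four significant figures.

T ≈ 288.3 min

r_p = 1737 + 243.2 = 1980.2 km = 1.9802×10⁶ m.
r_a = 1737 + 2958 = 4695.0 km = 4.6950×10⁶ m.
Semi-major axis a = (r_p + r_a)/2 = (1980.2 + 4695.0)/2 = 3337.6 km = 3.338×10⁶ m.
By Kepler's third law T = 2π√(a³/μ) = 2π × 2.753×10³ = 1.730×10⁴ s.
= 288.3 min.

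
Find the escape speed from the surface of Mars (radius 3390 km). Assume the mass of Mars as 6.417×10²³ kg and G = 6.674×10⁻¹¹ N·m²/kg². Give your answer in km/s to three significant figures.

v_esc ≈ 5.03 km/s

μ = GM = 6.674×10⁻¹¹ × 6.417×10²³ = 4.283×10¹³ m³/s².
r = R = 3.390×10⁶ m.
Escape speed v_esc = √(2μ/r) = √(2 × 4.283×10¹³ / 3.390×10⁶) = √(2.527×10⁷) = 5027 m/s.
= 5.027 km/s.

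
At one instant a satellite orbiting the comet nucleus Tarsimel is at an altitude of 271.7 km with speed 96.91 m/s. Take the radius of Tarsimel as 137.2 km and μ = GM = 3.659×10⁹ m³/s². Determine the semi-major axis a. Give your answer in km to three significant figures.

r = 137.2 + 271.7 = 408.90 km = 4.089×10⁵ m.
Vis-viva rearranged: 1/a = 2/r − v²/μ = 4.891×10⁻⁶ − 2.567×10⁻⁶ = 2.324×10⁻⁶ m⁻¹.
a = 4.302×10⁵ m = 430.20 km.

a ≈ 430 km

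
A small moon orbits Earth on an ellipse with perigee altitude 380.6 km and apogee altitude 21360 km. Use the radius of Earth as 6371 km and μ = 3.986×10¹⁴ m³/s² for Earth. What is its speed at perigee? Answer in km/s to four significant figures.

r_p = 6371 + 380.6 = 6751.6 km = 6.7516×10⁶ m.
r_a = 6371 + 21360 = 27731 km = 2.7731×10⁷ m.
Semi-major axis a = (r_p + r_a)/2 = 17241 km = 1.724×10⁷ m.
Vis-viva: v² = μ(2/r − 1/a) = 3.986×10¹⁴ × (2.962×10⁻⁷ − 5.800×10⁻⁸) = 9.496×10⁷ m²/s².
v = 9745 m/s = 9.745 km/s.

v ≈ 9.745 km/s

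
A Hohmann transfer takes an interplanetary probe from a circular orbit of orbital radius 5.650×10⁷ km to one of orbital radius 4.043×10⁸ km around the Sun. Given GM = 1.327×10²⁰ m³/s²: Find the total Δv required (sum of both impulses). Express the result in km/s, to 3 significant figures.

Δv_total ≈ 24.9 km/s

r₁ = 5.650×10⁷ km = 5.650×10¹⁰ m.
r₂ = 4.043×10⁸ km = 4.043×10¹¹ m.
Transfer ellipse a_t = (r₁ + r₂)/2 = 2.304×10¹¹ m.
At r₁: circular v_c1 = √(μ/r₁) = 48460 m/s; transfer-perihelion v_p = √[μ(2/r₁ − 1/a_t)] = 64200 m/s.
Δv₁ = v_p − v_c1 = 15730 m/s.
At r₂: circular v_c2 = √(μ/r₂) = 18120 m/s; transfer-aphelion v_a = √[μ(2/r₂ − 1/a_t)] = 8972 m/s.
Δv₂ = v_c2 − v_a = 9145 m/s.
Total Δv = Δv₁ + Δv₂ = 24880 m/s = 24.88 km/s.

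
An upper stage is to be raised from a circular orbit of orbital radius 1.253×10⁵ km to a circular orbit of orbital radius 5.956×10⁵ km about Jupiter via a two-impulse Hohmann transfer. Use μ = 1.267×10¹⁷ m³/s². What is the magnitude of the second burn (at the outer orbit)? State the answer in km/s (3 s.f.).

Δv ≈ 5.99 km/s

r₁ = 1.253×10⁵ km = 1.253×10⁸ m.
r₂ = 5.956×10⁵ km = 5.956×10⁸ m.
Transfer ellipse a_t = (r₁ + r₂)/2 = 3.604×10⁸ m.
At r₁: circular v_c1 = √(μ/r₁) = 31800 m/s; transfer-perijove v_p = √[μ(2/r₁ − 1/a_t)] = 40880 m/s.
At r₂: circular v_c2 = √(μ/r₂) = 14590 m/s; transfer-apojove v_a = √[μ(2/r₂ − 1/a_t)] = 8599 m/s.
Δv₂ = v_c2 − v_a = 5986 m/s.
= 5.986 km/s.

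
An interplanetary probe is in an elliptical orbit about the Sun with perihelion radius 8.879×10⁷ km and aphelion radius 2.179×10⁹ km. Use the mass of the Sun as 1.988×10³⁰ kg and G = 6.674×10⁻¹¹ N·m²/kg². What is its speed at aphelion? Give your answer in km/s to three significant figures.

μ = GM = 6.674×10⁻¹¹ × 1.988×10³⁰ = 1.327×10²⁰ m³/s².
Semi-major axis a = (r_p + r_a)/2 = 1.1339×10⁹ km = 1.134×10¹² m.
Vis-viva: v² = μ(2/r − 1/a) = 1.327×10²⁰ × (9.179×10⁻¹³ − 8.819×10⁻¹³) = 4.768×10⁶ m²/s².
v = 2184 m/s = 2.184 km/s.

v ≈ 2.18 km/s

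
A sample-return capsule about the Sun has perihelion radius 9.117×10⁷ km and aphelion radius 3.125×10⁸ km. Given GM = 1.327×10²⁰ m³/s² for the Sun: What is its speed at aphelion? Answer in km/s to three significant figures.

v ≈ 13.8 km/s

Semi-major axis a = (r_p + r_a)/2 = 2.0184×10⁸ km = 2.018×10¹¹ m.
Vis-viva: v² = μ(2/r − 1/a) = 1.327×10²⁰ × (6.400×10⁻¹² − 4.955×10⁻¹²) = 1.918×10⁸ m²/s².
v = 13850 m/s = 13.85 km/s.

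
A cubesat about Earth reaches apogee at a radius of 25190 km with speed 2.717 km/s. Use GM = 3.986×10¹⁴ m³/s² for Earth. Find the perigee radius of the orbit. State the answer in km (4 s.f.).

perigee radius ≈ 7663 km

r_a = 2.519×10⁷ m.
Specific energy ε = v²/2 − μ/r = -1.213×10⁷ J/kg, so a = −μ/(2ε) = 1.643×10⁷ m.
The apsides satisfy r_p + r_a = 2a, so the perigee radius is 2a − r_a = 7.663×10⁶ m = 7663.4 km.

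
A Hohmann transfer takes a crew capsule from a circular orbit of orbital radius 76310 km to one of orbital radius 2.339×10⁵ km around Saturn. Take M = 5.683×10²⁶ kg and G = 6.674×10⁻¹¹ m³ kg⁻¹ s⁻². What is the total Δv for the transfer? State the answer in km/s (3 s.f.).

μ = GM = 6.674×10⁻¹¹ × 5.683×10²⁶ = 3.793×10¹⁶ m³/s².
r₁ = 76310 km = 7.631×10⁷ m.
r₂ = 2.339×10⁵ km = 2.339×10⁸ m.
Transfer ellipse a_t = (r₁ + r₂)/2 = 1.551×10⁸ m.
At r₁: circular v_c1 = √(μ/r₁) = 22290 m/s; transfer-perikrone v_p = √[μ(2/r₁ − 1/a_t)] = 27380 m/s.
Δv₁ = v_p − v_c1 = 5083 m/s.
At r₂: circular v_c2 = √(μ/r₂) = 12730 m/s; transfer-apokrone v_a = √[μ(2/r₂ − 1/a_t)] = 8932 m/s.
Δv₂ = v_c2 − v_a = 3802 m/s.
Total Δv = Δv₁ + Δv₂ = 8885 m/s = 8.885 km/s.

Δv_total ≈ 8.89 km/s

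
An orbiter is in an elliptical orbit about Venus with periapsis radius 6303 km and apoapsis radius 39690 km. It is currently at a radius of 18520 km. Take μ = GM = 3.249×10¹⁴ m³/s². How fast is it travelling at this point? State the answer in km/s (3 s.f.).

Semi-major axis a = (r_p + r_a)/2 = 22996 km = 2.300×10⁷ m.
Vis-viva: v² = μ(2/r − 1/a) = 3.249×10¹⁴ × (1.080×10⁻⁷ − 4.348×10⁻⁸) = 2.096×10⁷ m²/s².
v = 4578 m/s = 4.578 km/s.

v ≈ 4.58 km/s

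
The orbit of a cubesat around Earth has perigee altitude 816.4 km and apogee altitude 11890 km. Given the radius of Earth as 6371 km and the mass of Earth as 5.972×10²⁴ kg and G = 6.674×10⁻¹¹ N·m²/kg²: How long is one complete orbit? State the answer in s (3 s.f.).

T ≈ 14300 s

μ = GM = 6.674×10⁻¹¹ × 5.972×10²⁴ = 3.986×10¹⁴ m³/s².
r_p = 6371 + 816.4 = 7187.4 km = 7.1874×10⁶ m.
r_a = 6371 + 11890 = 18261 km = 1.8261×10⁷ m.
Semi-major axis a = (r_p + r_a)/2 = (7187.4 + 18261)/2 = 12724 km = 1.272×10⁷ m.
By Kepler's third law T = 2π√(a³/μ) = 2π × 2.273×10³ = 1.428×10⁴ s.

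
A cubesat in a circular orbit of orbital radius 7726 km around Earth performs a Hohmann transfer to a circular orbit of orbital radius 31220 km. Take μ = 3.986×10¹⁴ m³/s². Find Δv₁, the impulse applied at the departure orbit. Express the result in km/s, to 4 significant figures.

r₁ = 7726 km = 7.726×10⁶ m.
r₂ = 31220 km = 3.122×10⁷ m.
Transfer ellipse a_t = (r₁ + r₂)/2 = 1.947×10⁷ m.
At r₁: circular v_c1 = √(μ/r₁) = 7183 m/s; transfer-perigee v_p = √[μ(2/r₁ − 1/a_t)] = 9095 m/s.
Δv₁ = v_p − v_c1 = 1912 m/s.
= 1.912 km/s.

Δv ≈ 1.912 km/s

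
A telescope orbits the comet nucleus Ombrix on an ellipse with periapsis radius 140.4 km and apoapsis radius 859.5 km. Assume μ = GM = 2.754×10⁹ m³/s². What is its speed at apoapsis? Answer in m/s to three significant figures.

Semi-major axis a = (r_p + r_a)/2 = 499.95 km = 5.000×10⁵ m.
Vis-viva: v² = μ(2/r − 1/a) = 2.754×10⁹ × (2.327×10⁻⁶ − 2.000×10⁻⁶) = 8.998×10² m²/s².
v = 30.00 m/s.

v ≈ 30.0 m/s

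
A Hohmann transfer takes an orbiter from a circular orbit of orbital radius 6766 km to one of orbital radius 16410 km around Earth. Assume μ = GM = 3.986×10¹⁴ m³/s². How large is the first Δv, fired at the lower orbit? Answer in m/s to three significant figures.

Δv ≈ 1460 m/s

r₁ = 6766 km = 6.766×10⁶ m.
r₂ = 16410 km = 1.641×10⁷ m.
Transfer ellipse a_t = (r₁ + r₂)/2 = 1.159×10⁷ m.
At r₁: circular v_c1 = √(μ/r₁) = 7675 m/s; transfer-perigee v_p = √[μ(2/r₁ − 1/a_t)] = 9134 m/s.
Δv₁ = v_p − v_c1 = 1458 m/s.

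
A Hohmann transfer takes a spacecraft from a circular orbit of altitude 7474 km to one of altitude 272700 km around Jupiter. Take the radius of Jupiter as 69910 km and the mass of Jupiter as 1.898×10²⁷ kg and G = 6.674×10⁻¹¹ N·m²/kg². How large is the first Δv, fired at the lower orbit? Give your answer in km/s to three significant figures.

Δv ≈ 11.2 km/s

μ = GM = 6.674×10⁻¹¹ × 1.898×10²⁷ = 1.267×10¹⁷ m³/s².
r₁ = 69910 + 7474 = 77384 km = 7.7384×10⁷ m.
r₂ = 69910 + 272700 = 342610 km = 3.4261×10⁸ m.
Transfer ellipse a_t = (r₁ + r₂)/2 = 2.100×10⁸ m.
At r₁: circular v_c1 = √(μ/r₁) = 40460 m/s; transfer-perijove v_p = √[μ(2/r₁ − 1/a_t)] = 51680 m/s.
Δv₁ = v_p − v_c1 = 11220 m/s.
= 11.22 km/s.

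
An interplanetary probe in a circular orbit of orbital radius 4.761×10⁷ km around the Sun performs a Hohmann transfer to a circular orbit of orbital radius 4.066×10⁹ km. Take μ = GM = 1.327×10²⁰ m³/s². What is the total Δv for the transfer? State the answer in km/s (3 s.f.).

Δv_total ≈ 26.3 km/s

r₁ = 4.761×10⁷ km = 4.761×10¹⁰ m.
r₂ = 4.066×10⁹ km = 4.066×10¹² m.
Transfer ellipse a_t = (r₁ + r₂)/2 = 2.057×10¹² m.
At r₁: circular v_c1 = √(μ/r₁) = 52790 m/s; transfer-perihelion v_p = √[μ(2/r₁ − 1/a_t)] = 74230 m/s.
Δv₁ = v_p − v_c1 = 21430 m/s.
At r₂: circular v_c2 = √(μ/r₂) = 5713 m/s; transfer-aphelion v_a = √[μ(2/r₂ − 1/a_t)] = 869.2 m/s.
Δv₂ = v_c2 − v_a = 4844 m/s.
Total Δv = Δv₁ + Δv₂ = 26280 m/s = 26.28 km/s.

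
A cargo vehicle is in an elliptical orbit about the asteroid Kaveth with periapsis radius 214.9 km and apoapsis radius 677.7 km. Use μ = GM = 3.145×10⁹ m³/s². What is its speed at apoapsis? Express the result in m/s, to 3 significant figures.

Semi-major axis a = (r_p + r_a)/2 = 446.30 km = 4.463×10⁵ m.
Vis-viva: v² = μ(2/r − 1/a) = 3.145×10⁹ × (2.951×10⁻⁶ − 2.241×10⁻⁶) = 2.235×10³ m²/s².
v = 47.27 m/s.

v ≈ 47.3 m/s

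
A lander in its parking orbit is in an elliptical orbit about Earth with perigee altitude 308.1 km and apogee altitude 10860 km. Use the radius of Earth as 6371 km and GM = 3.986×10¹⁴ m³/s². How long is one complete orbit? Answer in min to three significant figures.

r_p = 6371 + 308.1 = 6679.1 km = 6.6791×10⁶ m.
r_a = 6371 + 10860 = 17231 km = 1.7231×10⁷ m.
Semi-major axis a = (r_p + r_a)/2 = (6679.1 + 17231)/2 = 11955 km = 1.196×10⁷ m.
By Kepler's third law T = 2π√(a³/μ) = 2π × 2.070×10³ = 1.301×10⁴ s.
= 216.8 min.

T ≈ 217 min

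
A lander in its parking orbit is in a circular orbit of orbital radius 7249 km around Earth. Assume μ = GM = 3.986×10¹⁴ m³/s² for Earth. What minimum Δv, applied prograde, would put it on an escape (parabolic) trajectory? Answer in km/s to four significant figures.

Δv ≈ 3.072 km/s

r = 7249 km = 7.249×10⁶ m.
Circular speed v_c = √(μ/r) = 7415 m/s.
Escape speed v_esc = √(2μ/r) = √2 × v_c = 10490 m/s.
Δv = v_esc − v_c = 3072 m/s = 3.072 km/s.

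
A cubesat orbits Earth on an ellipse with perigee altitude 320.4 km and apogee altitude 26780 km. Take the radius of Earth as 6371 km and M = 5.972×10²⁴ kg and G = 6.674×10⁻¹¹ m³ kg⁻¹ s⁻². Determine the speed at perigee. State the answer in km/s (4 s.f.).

μ = GM = 6.674×10⁻¹¹ × 5.972×10²⁴ = 3.986×10¹⁴ m³/s².
r_p = 6371 + 320.4 = 6691.4 km = 6.6914×10⁶ m.
r_a = 6371 + 26780 = 33151 km = 3.3151×10⁷ m.
Semi-major axis a = (r_p + r_a)/2 = 19921 km = 1.992×10⁷ m.
Vis-viva: v² = μ(2/r − 1/a) = 3.986×10¹⁴ × (2.989×10⁻⁷ − 5.020×10⁻⁸) = 9.912×10⁷ m²/s².
v = 9956 m/s = 9.956 km/s.

v ≈ 9.956 km/s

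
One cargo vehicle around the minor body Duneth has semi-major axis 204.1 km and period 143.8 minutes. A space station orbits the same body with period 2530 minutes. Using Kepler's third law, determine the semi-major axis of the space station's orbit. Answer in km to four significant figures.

a₂ ≈ 1381 km

Kepler's third law: a³ ∝ T², so a₂ = a₁ (T₂/T₁)^(2/3).
T₂/T₁ = 17.59, (T₂/T₁)^(2/3) = 6.765.
a₂ = 204.1 × 6.765 = 1381 km.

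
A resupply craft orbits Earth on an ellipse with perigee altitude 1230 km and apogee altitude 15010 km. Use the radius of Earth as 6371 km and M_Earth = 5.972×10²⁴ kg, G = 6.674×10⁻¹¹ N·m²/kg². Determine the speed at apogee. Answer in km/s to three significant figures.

v ≈ 3.13 km/s

μ = GM = 6.674×10⁻¹¹ × 5.972×10²⁴ = 3.986×10¹⁴ m³/s².
r_p = 6371 + 1230 = 7601.0 km = 7.6010×10⁶ m.
r_a = 6371 + 15010 = 21381 km = 2.1381×10⁷ m.
Semi-major axis a = (r_p + r_a)/2 = 14491 km = 1.449×10⁷ m.
Vis-viva: v² = μ(2/r − 1/a) = 3.986×10¹⁴ × (9.354×10⁻⁸ − 6.901×10⁻⁸) = 9.778×10⁶ m²/s².
v = 3127 m/s = 3.127 km/s.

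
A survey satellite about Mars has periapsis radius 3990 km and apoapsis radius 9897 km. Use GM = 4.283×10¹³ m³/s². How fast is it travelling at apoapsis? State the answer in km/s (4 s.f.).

v ≈ 1.577 km/s

Semi-major axis a = (r_p + r_a)/2 = 6943.5 km = 6.944×10⁶ m.
Vis-viva: v² = μ(2/r − 1/a) = 4.283×10¹³ × (2.021×10⁻⁷ − 1.440×10⁻⁷) = 2.487×10⁶ m²/s².
v = 1577 m/s = 1.577 km/s.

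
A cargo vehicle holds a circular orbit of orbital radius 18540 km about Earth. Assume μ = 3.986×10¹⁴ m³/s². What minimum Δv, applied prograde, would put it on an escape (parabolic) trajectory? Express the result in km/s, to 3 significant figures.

Δv ≈ 1.92 km/s

r = 18540 km = 1.854×10⁷ m.
Circular speed v_c = √(μ/r) = 4637 m/s.
Escape speed v_esc = √(2μ/r) = √2 × v_c = 6557 m/s.
Δv = v_esc − v_c = 1921 m/s = 1.921 km/s.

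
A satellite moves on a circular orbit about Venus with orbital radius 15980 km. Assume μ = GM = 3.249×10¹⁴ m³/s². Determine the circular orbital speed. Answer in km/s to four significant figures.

v ≈ 4.509 km/s

r = 15980 km = 1.598×10⁷ m.
For a circular orbit v = √(μ/r) = √(3.249×10¹⁴ / 1.598×10⁷) = √(2.033×10⁷) = 4509 m/s.
That is 4.509 km/s.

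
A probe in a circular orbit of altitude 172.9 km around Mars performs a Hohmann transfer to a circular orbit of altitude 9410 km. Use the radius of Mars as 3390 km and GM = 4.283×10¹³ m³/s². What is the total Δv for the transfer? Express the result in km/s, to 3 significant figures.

r₁ = 3390 + 172.9 = 3562.9 km = 3.5629×10⁶ m.
r₂ = 3390 + 9410 = 12800 km = 1.2800×10⁷ m.
Transfer ellipse a_t = (r₁ + r₂)/2 = 8.181×10⁶ m.
At r₁: circular v_c1 = √(μ/r₁) = 3467 m/s; transfer-periapsis v_p = √[μ(2/r₁ − 1/a_t)] = 4337 m/s.
Δv₁ = v_p − v_c1 = 869.6 m/s.
At r₂: circular v_c2 = √(μ/r₂) = 1829 m/s; transfer-apoapsis v_a = √[μ(2/r₂ − 1/a_t)] = 1207 m/s.
Δv₂ = v_c2 − v_a = 622.1 m/s.
Total Δv = Δv₁ + Δv₂ = 1492 m/s = 1.492 km/s.

Δv_total ≈ 1.49 km/s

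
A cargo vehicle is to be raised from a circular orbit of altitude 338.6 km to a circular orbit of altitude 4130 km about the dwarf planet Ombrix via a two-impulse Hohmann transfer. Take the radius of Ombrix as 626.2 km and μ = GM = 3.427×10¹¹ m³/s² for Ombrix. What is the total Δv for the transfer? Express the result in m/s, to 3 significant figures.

Δv_total ≈ 285 m/s

r₁ = 626.2 + 338.6 = 964.80 km = 9.6480×10⁵ m.
r₂ = 626.2 + 4130 = 4756.2 km = 4.7562×10⁶ m.
Transfer ellipse a_t = (r₁ + r₂)/2 = 2.860×10⁶ m.
At r₁: circular v_c1 = √(μ/r₁) = 596.0 m/s; transfer-periapsis v_p = √[μ(2/r₁ − 1/a_t)] = 768.5 m/s.
Δv₁ = v_p − v_c1 = 172.5 m/s.
At r₂: circular v_c2 = √(μ/r₂) = 268.4 m/s; transfer-apoapsis v_a = √[μ(2/r₂ − 1/a_t)] = 155.9 m/s.
Δv₂ = v_c2 − v_a = 112.5 m/s.
Total Δv = Δv₁ + Δv₂ = 285.1 m/s.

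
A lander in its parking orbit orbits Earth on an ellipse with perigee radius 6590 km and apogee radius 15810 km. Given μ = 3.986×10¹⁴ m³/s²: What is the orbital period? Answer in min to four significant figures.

T ≈ 196.6 min

Semi-major axis a = (r_p + r_a)/2 = (6590.0 + 15810)/2 = 11200 km = 1.120×10⁷ m.
By Kepler's third law T = 2π√(a³/μ) = 2π × 1.877×10³ = 1.180×10⁴ s.
= 196.6 min.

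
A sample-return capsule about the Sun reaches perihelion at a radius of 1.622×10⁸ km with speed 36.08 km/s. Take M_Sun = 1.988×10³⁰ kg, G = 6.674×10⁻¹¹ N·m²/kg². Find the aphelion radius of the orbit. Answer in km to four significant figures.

μ = GM = 6.674×10⁻¹¹ × 1.988×10³⁰ = 1.327×10²⁰ m³/s².
r_p = 1.622×10¹¹ m.
Specific energy ε = v²/2 − μ/r = -1.671×10⁸ J/kg, so a = −μ/(2ε) = 3.970×10¹¹ m.
The apsides satisfy r_p + r_a = 2a, so the aphelion radius is 2a − r_p = 6.317×10¹¹ m = 6.3174×10⁸ km.

aphelion radius ≈ 6.317×10⁸ km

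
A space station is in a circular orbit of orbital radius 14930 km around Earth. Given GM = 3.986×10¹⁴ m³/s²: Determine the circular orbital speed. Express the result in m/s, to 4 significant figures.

v ≈ 5167 m/s

r = 14930 km = 1.493×10⁷ m.
For a circular orbit v = √(μ/r) = √(3.986×10¹⁴ / 1.493×10⁷) = √(2.670×10⁷) = 5167 m/s.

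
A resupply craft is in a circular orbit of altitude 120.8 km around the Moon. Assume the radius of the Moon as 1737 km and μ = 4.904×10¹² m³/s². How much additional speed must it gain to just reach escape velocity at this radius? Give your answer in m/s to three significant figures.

Δv ≈ 673 m/s

r = 1737 + 120.8 = 1857.8 km = 1.8578×10⁶ m.
Circular speed v_c = √(μ/r) = 1625 m/s.
Escape speed v_esc = √(2μ/r) = √2 × v_c = 2298 m/s.
Δv = v_esc − v_c = 673.0 m/s.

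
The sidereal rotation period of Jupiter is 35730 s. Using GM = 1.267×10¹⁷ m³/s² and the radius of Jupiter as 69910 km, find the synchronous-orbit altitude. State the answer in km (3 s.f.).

h_sync ≈ 90100 km

A synchronous orbit has period T, so by Kepler's third law a = (μT²/4π²)^(1/3).
μT²/4π² = 1.267×10¹⁷ × (3.573×10⁴)² / 39.48 = 4.097×10²⁴ m³.
a = 1.600×10⁸ m = 1.6002×10⁵ km.
Altitude h = a − R = 1.6002×10⁵ − 69910 = 90105 km.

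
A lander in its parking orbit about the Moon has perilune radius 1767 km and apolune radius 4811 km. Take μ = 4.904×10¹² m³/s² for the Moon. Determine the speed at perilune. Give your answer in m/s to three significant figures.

Semi-major axis a = (r_p + r_a)/2 = 3289.0 km = 3.289×10⁶ m.
Vis-viva: v² = μ(2/r − 1/a) = 4.904×10¹² × (1.132×10⁻⁶ − 3.040×10⁻⁷) = 4.060×10⁶ m²/s².
v = 2015 m/s.

v ≈ 2010 m/s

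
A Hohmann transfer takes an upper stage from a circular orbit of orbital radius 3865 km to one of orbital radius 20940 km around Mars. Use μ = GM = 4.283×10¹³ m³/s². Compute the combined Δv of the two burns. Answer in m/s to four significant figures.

r₁ = 3865 km = 3.865×10⁶ m.
r₂ = 20940 km = 2.094×10⁷ m.
Transfer ellipse a_t = (r₁ + r₂)/2 = 1.240×10⁷ m.
At r₁: circular v_c1 = √(μ/r₁) = 3329 m/s; transfer-periapsis v_p = √[μ(2/r₁ − 1/a_t)] = 4325 m/s.
Δv₁ = v_p − v_c1 = 996.6 m/s.
At r₂: circular v_c2 = √(μ/r₂) = 1430 m/s; transfer-apoapsis v_a = √[μ(2/r₂ − 1/a_t)] = 798.4 m/s.
Δv₂ = v_c2 − v_a = 631.8 m/s.
Total Δv = Δv₁ + Δv₂ = 1628 m/s.

Δv_total ≈ 1628 m/s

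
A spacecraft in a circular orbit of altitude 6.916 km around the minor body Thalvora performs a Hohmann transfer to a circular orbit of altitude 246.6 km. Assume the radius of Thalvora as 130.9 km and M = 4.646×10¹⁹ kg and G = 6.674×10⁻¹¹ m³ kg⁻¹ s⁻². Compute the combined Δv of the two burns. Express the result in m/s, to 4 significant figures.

μ = GM = 6.674×10⁻¹¹ × 4.646×10¹⁹ = 3.101×10⁹ m³/s².
r₁ = 130.9 + 6.916 = 137.82 km = 1.3782×10⁵ m.
r₂ = 130.9 + 246.6 = 377.50 km = 3.7750×10⁵ m.
Transfer ellipse a_t = (r₁ + r₂)/2 = 2.577×10⁵ m.
At r₁: circular v_c1 = √(μ/r₁) = 150.0 m/s; transfer-periapsis v_p = √[μ(2/r₁ − 1/a_t)] = 181.6 m/s.
Δv₁ = v_p − v_c1 = 31.56 m/s.
At r₂: circular v_c2 = √(μ/r₂) = 90.63 m/s; transfer-apoapsis v_a = √[μ(2/r₂ − 1/a_t)] = 66.28 m/s.
Δv₂ = v_c2 − v_a = 24.35 m/s.
Total Δv = Δv₁ + Δv₂ = 55.91 m/s.

Δv_total ≈ 55.91 m/s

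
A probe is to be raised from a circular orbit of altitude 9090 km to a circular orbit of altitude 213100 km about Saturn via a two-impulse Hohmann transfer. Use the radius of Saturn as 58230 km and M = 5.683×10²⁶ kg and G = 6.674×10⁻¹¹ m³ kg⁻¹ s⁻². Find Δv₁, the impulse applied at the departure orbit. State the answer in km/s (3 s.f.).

Δv ≈ 6.31 km/s

μ = GM = 6.674×10⁻¹¹ × 5.683×10²⁶ = 3.793×10¹⁶ m³/s².
r₁ = 58230 + 9090 = 67320 km = 6.7320×10⁷ m.
r₂ = 58230 + 213100 = 271330 km = 2.7133×10⁸ m.
Transfer ellipse a_t = (r₁ + r₂)/2 = 1.693×10⁸ m.
At r₁: circular v_c1 = √(μ/r₁) = 23740 m/s; transfer-perikrone v_p = √[μ(2/r₁ − 1/a_t)] = 30050 m/s.
Δv₁ = v_p − v_c1 = 6311 m/s.
= 6.311 km/s.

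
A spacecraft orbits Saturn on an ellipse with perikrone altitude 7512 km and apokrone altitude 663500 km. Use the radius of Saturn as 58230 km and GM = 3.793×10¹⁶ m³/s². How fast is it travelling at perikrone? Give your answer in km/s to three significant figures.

v ≈ 32.5 km/s

r_p = 58230 + 7512 = 65742 km = 6.5742×10⁷ m.
r_a = 58230 + 663500 = 721730 km = 7.2173×10⁸ m.
Semi-major axis a = (r_p + r_a)/2 = 3.9374×10⁵ km = 3.937×10⁸ m.
Vis-viva: v² = μ(2/r − 1/a) = 3.793×10¹⁶ × (3.042×10⁻⁸ − 2.540×10⁻⁹) = 1.058×10⁹ m²/s².
v = 32520 m/s = 32.52 km/s.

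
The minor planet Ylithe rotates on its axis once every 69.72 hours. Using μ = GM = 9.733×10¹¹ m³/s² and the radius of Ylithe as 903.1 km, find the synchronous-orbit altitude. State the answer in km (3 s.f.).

T = 69.72 hours = 2.510×10⁵ s.
A synchronous orbit has period T, so by Kepler's third law a = (μT²/4π²)^(1/3).
μT²/4π² = 9.733×10¹¹ × (2.510×10⁵)² / 39.48 = 1.553×10²¹ m³.
a = 1.158×10⁷ m = 11581 km.
Altitude h = a − R = 11581 − 903.1 = 10678 km.

h_sync ≈ 10700 km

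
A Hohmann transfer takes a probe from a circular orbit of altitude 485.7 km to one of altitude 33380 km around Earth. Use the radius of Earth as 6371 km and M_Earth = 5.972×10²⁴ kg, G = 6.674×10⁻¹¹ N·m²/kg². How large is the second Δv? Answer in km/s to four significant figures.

Δv ≈ 1.449 km/s

μ = GM = 6.674×10⁻¹¹ × 5.972×10²⁴ = 3.986×10¹⁴ m³/s².
r₁ = 6371 + 485.7 = 6856.7 km = 6.8567×10⁶ m.
r₂ = 6371 + 33380 = 39751 km = 3.9751×10⁷ m.
Transfer ellipse a_t = (r₁ + r₂)/2 = 2.330×10⁷ m.
At r₁: circular v_c1 = √(μ/r₁) = 7624 m/s; transfer-perigee v_p = √[μ(2/r₁ − 1/a_t)] = 9958 m/s.
At r₂: circular v_c2 = √(μ/r₂) = 3166 m/s; transfer-apogee v_a = √[μ(2/r₂ − 1/a_t)] = 1718 m/s.
Δv₂ = v_c2 − v_a = 1449 m/s.
= 1.449 km/s.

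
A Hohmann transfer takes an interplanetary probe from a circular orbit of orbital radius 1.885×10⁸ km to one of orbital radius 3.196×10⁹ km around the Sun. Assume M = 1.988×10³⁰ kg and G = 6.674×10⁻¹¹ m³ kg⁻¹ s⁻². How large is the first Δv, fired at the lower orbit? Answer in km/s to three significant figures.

μ = GM = 6.674×10⁻¹¹ × 1.988×10³⁰ = 1.327×10²⁰ m³/s².
r₁ = 1.885×10⁸ km = 1.885×10¹¹ m.
r₂ = 3.196×10⁹ km = 3.196×10¹² m.
Transfer ellipse a_t = (r₁ + r₂)/2 = 1.692×10¹² m.
At r₁: circular v_c1 = √(μ/r₁) = 26530 m/s; transfer-perihelion v_p = √[μ(2/r₁ − 1/a_t)] = 36460 m/s.
Δv₁ = v_p − v_c1 = 9929 m/s.
= 9.929 km/s.

Δv ≈ 9.93 km/s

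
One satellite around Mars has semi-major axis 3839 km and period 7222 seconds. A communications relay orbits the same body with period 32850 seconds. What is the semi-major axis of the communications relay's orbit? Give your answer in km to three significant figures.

Kepler's third law: a³ ∝ T², so a₂ = a₁ (T₂/T₁)^(2/3).
T₂/T₁ = 4.549, (T₂/T₁)^(2/3) = 2.745.
a₂ = 3839 × 2.745 = 10540 km.

a₂ ≈ 10500 km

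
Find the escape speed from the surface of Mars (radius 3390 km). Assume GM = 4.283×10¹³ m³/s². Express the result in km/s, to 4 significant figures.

r = R = 3.390×10⁶ m.
Escape speed v_esc = √(2μ/r) = √(2 × 4.283×10¹³ / 3.390×10⁶) = √(2.527×10⁷) = 5027 m/s.
= 5.027 km/s.

v_esc ≈ 5.027 km/s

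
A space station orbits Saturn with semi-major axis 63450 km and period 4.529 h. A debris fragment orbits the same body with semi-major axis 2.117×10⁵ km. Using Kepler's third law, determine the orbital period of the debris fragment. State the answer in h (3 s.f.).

Kepler's third law: T² ∝ a³, so T₂ = T₁ (a₂/a₁)^(3/2).
a₂/a₁ = 3.336, (a₂/a₁)^(3/2) = 6.094.
T₂ = 4.529 × 6.094 = 27.60 h.

T₂ ≈ 27.6 h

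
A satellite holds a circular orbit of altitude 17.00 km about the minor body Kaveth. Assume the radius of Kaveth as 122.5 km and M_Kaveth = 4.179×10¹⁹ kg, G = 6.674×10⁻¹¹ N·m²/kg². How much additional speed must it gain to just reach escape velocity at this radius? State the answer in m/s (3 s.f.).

μ = GM = 6.674×10⁻¹¹ × 4.179×10¹⁹ = 2.789×10⁹ m³/s².
r = 122.5 + 17.00 = 139.50 km = 1.3950×10⁵ m.
Circular speed v_c = √(μ/r) = 141.4 m/s.
Escape speed v_esc = √(2μ/r) = √2 × v_c = 200.0 m/s.
Δv = v_esc − v_c = 58.57 m/s.

Δv ≈ 58.6 m/s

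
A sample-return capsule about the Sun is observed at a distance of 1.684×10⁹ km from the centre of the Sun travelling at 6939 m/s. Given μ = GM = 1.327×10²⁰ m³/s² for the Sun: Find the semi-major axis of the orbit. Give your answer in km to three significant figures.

a ≈ 1.21×10⁹ km

r = 1.684×10¹² m.
Specific orbital energy ε = v²/2 − μ/r = (6939)²/2 − 1.327×10²⁰/1.684×10¹² = -5.473×10⁷ J/kg.
Since ε = −μ/(2a), a = −μ/(2ε) = 1.212×10¹² m = 1.2124×10⁹ km.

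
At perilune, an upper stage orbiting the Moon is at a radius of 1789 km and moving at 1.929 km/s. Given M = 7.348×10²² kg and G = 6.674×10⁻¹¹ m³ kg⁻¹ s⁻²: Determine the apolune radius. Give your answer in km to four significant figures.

μ = GM = 6.674×10⁻¹¹ × 7.348×10²² = 4.904×10¹² m³/s².
r_p = 1.789×10⁶ m.
Specific energy ε = v²/2 − μ/r = -8.807×10⁵ J/kg, so a = −μ/(2ε) = 2.784×10⁶ m.
The apsides satisfy r_p + r_a = 2a, so the apolune radius is 2a − r_p = 3.779×10⁶ m = 3779.3 km.

apolune radius ≈ 3779 km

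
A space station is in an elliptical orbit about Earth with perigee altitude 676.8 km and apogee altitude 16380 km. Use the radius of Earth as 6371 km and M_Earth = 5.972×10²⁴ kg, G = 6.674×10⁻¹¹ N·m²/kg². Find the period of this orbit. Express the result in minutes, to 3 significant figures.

μ = GM = 6.674×10⁻¹¹ × 5.972×10²⁴ = 3.986×10¹⁴ m³/s².
r_p = 6371 + 676.8 = 7047.8 km = 7.0478×10⁶ m.
r_a = 6371 + 16380 = 22751 km = 2.2751×10⁷ m.
Semi-major axis a = (r_p + r_a)/2 = (7047.8 + 22751)/2 = 14899 km = 1.490×10⁷ m.
By Kepler's third law T = 2π√(a³/μ) = 2π × 2.881×10³ = 1.810×10⁴ s.
= 301.7 minutes.

T ≈ 302 minutes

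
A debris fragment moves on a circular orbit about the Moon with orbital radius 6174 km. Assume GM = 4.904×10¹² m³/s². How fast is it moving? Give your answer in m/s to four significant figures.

v ≈ 891.2 m/s

r = 6174 km = 6.174×10⁶ m.
For a circular orbit v = √(μ/r) = √(4.904×10¹² / 6.174×10⁶) = √(7.943×10⁵) = 891.2 m/s.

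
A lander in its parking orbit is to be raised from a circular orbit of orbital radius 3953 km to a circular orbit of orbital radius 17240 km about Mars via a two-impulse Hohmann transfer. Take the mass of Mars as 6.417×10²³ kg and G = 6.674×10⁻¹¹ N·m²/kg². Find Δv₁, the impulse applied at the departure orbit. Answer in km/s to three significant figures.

Δv ≈ 0.907 km/s

μ = GM = 6.674×10⁻¹¹ × 6.417×10²³ = 4.283×10¹³ m³/s².
r₁ = 3953 km = 3.953×10⁶ m.
r₂ = 17240 km = 1.724×10⁷ m.
Transfer ellipse a_t = (r₁ + r₂)/2 = 1.060×10⁷ m.
At r₁: circular v_c1 = √(μ/r₁) = 3292 m/s; transfer-periapsis v_p = √[μ(2/r₁ − 1/a_t)] = 4198 m/s.
Δv₁ = v_p − v_c1 = 906.9 m/s.
= 0.9069 km/s.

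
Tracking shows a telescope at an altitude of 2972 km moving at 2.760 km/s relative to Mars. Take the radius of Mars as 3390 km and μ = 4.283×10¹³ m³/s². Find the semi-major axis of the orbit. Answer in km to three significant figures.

a ≈ 7330 km

r = 3390 + 2972 = 6362.0 km = 6.362×10⁶ m.
Vis-viva rearranged: 1/a = 2/r − v²/μ = 3.144×10⁻⁷ − 1.779×10⁻⁷ = 1.365×10⁻⁷ m⁻¹.
a = 7.325×10⁶ m = 7325.5 km.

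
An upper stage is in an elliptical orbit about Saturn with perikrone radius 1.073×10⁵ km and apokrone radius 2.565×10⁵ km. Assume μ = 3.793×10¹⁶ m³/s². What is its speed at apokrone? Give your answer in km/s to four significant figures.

Semi-major axis a = (r_p + r_a)/2 = 1.8190×10⁵ km = 1.819×10⁸ m.
Vis-viva: v² = μ(2/r − 1/a) = 3.793×10¹⁶ × (7.797×10⁻⁹ − 5.498×10⁻⁹) = 8.723×10⁷ m²/s².
v = 9340 m/s = 9.340 km/s.

v ≈ 9.340 km/s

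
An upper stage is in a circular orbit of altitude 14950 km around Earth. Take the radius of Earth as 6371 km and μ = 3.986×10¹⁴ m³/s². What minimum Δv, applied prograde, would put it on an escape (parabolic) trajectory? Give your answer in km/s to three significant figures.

r = 6371 + 14950 = 21321 km = 2.1321×10⁷ m.
Circular speed v_c = √(μ/r) = 4324 m/s.
Escape speed v_esc = √(2μ/r) = √2 × v_c = 6115 m/s.
Δv = v_esc − v_c = 1791 m/s = 1.791 km/s.

Δv ≈ 1.79 km/s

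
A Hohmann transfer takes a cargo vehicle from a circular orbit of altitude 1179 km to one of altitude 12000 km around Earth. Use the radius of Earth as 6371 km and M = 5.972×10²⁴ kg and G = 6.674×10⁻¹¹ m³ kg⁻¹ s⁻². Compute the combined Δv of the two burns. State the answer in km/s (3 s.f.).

μ = GM = 6.674×10⁻¹¹ × 5.972×10²⁴ = 3.986×10¹⁴ m³/s².
r₁ = 6371 + 1179 = 7550.0 km = 7.5500×10⁶ m.
r₂ = 6371 + 12000 = 18371 km = 1.8371×10⁷ m.
Transfer ellipse a_t = (r₁ + r₂)/2 = 1.296×10⁷ m.
At r₁: circular v_c1 = √(μ/r₁) = 7266 m/s; transfer-perigee v_p = √[μ(2/r₁ − 1/a_t)] = 8650 m/s.
Δv₁ = v_p − v_c1 = 1385 m/s.
At r₂: circular v_c2 = √(μ/r₂) = 4658 m/s; transfer-apogee v_a = √[μ(2/r₂ − 1/a_t)] = 3555 m/s.
Δv₂ = v_c2 − v_a = 1103 m/s.
Total Δv = Δv₁ + Δv₂ = 2487 m/s = 2.487 km/s.

Δv_total ≈ 2.49 km/s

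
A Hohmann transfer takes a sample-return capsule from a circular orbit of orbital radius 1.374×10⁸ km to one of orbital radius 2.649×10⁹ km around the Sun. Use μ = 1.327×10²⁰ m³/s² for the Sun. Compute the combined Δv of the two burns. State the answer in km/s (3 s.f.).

r₁ = 1.374×10⁸ km = 1.374×10¹¹ m.
r₂ = 2.649×10⁹ km = 2.649×10¹² m.
Transfer ellipse a_t = (r₁ + r₂)/2 = 1.393×10¹² m.
At r₁: circular v_c1 = √(μ/r₁) = 31080 m/s; transfer-perihelion v_p = √[μ(2/r₁ − 1/a_t)] = 42850 m/s.
Δv₁ = v_p − v_c1 = 11780 m/s.
At r₂: circular v_c2 = √(μ/r₂) = 7078 m/s; transfer-aphelion v_a = √[μ(2/r₂ − 1/a_t)] = 2223 m/s.
Δv₂ = v_c2 − v_a = 4855 m/s.
Total Δv = Δv₁ + Δv₂ = 16630 m/s = 16.63 km/s.

Δv_total ≈ 16.6 km/s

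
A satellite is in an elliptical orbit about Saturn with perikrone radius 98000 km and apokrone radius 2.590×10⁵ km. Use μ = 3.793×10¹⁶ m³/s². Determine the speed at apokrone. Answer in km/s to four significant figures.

v ≈ 8.967 km/s

Semi-major axis a = (r_p + r_a)/2 = 1.7850×10⁵ km = 1.785×10⁸ m.
Vis-viva: v² = μ(2/r − 1/a) = 3.793×10¹⁶ × (7.722×10⁻⁹ − 5.602×10⁻⁹) = 8.040×10⁷ m²/s².
v = 8967 m/s = 8.967 km/s.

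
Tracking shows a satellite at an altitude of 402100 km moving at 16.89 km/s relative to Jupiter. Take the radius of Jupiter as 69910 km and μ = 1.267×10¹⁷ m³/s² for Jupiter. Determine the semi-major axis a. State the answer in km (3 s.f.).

r = 69910 + 402100 = 4.7201×10⁵ km = 4.720×10⁸ m.
Vis-viva rearranged: 1/a = 2/r − v²/μ = 4.237×10⁻⁹ − 2.252×10⁻⁹ = 1.986×10⁻⁹ m⁻¹.
a = 5.036×10⁸ m = 5.0362×10⁵ km.

a ≈ 5.04×10⁵ km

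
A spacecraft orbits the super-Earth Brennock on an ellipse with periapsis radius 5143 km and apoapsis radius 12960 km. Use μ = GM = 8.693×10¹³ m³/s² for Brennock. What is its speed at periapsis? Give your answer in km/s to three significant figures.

Semi-major axis a = (r_p + r_a)/2 = 9051.5 km = 9.052×10⁶ m.
Vis-viva: v² = μ(2/r − 1/a) = 8.693×10¹³ × (3.889×10⁻⁷ − 1.105×10⁻⁷) = 2.420×10⁷ m²/s².
v = 4919 m/s = 4.919 km/s.

v ≈ 4.92 km/s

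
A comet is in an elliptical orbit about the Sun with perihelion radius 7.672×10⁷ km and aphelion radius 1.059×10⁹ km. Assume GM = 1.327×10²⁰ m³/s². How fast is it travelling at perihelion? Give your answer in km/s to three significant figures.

v ≈ 56.8 km/s

Semi-major axis a = (r_p + r_a)/2 = 5.6786×10⁸ km = 5.679×10¹¹ m.
Vis-viva: v² = μ(2/r − 1/a) = 1.327×10²⁰ × (2.607×10⁻¹¹ − 1.761×10⁻¹²) = 3.226×10⁹ m²/s².
v = 56790 m/s = 56.79 km/s.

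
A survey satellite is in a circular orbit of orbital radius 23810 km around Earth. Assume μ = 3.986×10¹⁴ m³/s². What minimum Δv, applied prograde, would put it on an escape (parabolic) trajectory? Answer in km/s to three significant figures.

Δv ≈ 1.69 km/s

r = 23810 km = 2.381×10⁷ m.
Circular speed v_c = √(μ/r) = 4092 m/s.
Escape speed v_esc = √(2μ/r) = √2 × v_c = 5786 m/s.
Δv = v_esc − v_c = 1695 m/s = 1.695 km/s.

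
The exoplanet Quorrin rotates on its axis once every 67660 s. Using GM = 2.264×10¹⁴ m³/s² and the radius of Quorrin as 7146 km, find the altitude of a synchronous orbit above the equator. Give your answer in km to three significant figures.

h_sync ≈ 22600 km

A synchronous orbit has period T, so by Kepler's third law a = (μT²/4π²)^(1/3).
μT²/4π² = 2.264×10¹⁴ × (6.766×10⁴)² / 39.48 = 2.625×10²² m³.
a = 2.972×10⁷ m = 29721 km.
Altitude h = a − R = 29721 − 7146 = 22575 km.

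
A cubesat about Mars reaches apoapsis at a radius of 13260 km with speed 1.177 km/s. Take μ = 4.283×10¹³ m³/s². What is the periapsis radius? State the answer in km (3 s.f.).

periapsis radius ≈ 3620 km

r_a = 1.326×10⁷ m.
Specific energy ε = v²/2 − μ/r = -2.537×10⁶ J/kg, so a = −μ/(2ε) = 8.440×10⁶ m.
The apsides satisfy r_p + r_a = 2a, so the periapsis radius is 2a − r_a = 3.620×10⁶ m = 3619.8 km.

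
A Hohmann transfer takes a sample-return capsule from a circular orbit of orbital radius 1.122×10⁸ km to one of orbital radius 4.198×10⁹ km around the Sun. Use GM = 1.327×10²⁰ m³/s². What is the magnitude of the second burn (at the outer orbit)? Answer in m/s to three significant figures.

Δv ≈ 4340 m/s

r₁ = 1.122×10⁸ km = 1.122×10¹¹ m.
r₂ = 4.198×10⁹ km = 4.198×10¹² m.
Transfer ellipse a_t = (r₁ + r₂)/2 = 2.155×10¹² m.
At r₁: circular v_c1 = √(μ/r₁) = 34390 m/s; transfer-perihelion v_p = √[μ(2/r₁ − 1/a_t)] = 48000 m/s.
At r₂: circular v_c2 = √(μ/r₂) = 5622 m/s; transfer-aphelion v_a = √[μ(2/r₂ − 1/a_t)] = 1283 m/s.
Δv₂ = v_c2 − v_a = 4339 m/s.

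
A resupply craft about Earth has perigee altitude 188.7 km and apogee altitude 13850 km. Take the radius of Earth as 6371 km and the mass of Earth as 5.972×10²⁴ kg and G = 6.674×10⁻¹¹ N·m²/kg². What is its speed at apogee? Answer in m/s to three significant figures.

v ≈ 3110 m/s

μ = GM = 6.674×10⁻¹¹ × 5.972×10²⁴ = 3.986×10¹⁴ m³/s².
r_p = 6371 + 188.7 = 6559.7 km = 6.5597×10⁶ m.
r_a = 6371 + 13850 = 20221 km = 2.0221×10⁷ m.
Semi-major axis a = (r_p + r_a)/2 = 13390 km = 1.339×10⁷ m.
Vis-viva: v² = μ(2/r − 1/a) = 3.986×10¹⁴ × (9.891×10⁻⁸ − 7.468×10⁻⁸) = 9.656×10⁶ m²/s².
v = 3107 m/s.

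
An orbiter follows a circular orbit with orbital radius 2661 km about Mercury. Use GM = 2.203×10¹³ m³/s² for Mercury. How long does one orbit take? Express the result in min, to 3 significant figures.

r = 2661 km = 2.661×10⁶ m.
Kepler's third law: T = 2π√(r³/μ) = 2π√((2.661×10⁶)³ / 2.203×10¹³).
r³/μ = 8.553×10⁵ s², so T = 2π × 9.248×10² = 5.811×10³ s.
Converting: 5.811×10³ s ÷ 60.00 = 96.85 min.

T ≈ 96.8 min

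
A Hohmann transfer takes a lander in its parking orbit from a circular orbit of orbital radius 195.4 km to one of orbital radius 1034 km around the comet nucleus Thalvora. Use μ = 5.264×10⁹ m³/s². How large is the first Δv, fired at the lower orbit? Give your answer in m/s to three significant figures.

r₁ = 195.4 km = 1.954×10⁵ m.
r₂ = 1034 km = 1.034×10⁶ m.
Transfer ellipse a_t = (r₁ + r₂)/2 = 6.147×10⁵ m.
At r₁: circular v_c1 = √(μ/r₁) = 164.1 m/s; transfer-periapsis v_p = √[μ(2/r₁ − 1/a_t)] = 212.9 m/s.
Δv₁ = v_p − v_c1 = 48.74 m/s.

Δv ≈ 48.7 m/s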